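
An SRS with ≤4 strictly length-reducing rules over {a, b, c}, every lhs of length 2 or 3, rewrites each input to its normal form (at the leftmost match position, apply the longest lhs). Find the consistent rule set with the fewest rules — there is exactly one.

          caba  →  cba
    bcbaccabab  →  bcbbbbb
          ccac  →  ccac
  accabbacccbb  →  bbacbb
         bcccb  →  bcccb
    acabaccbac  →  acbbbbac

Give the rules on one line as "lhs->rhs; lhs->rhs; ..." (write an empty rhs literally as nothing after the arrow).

  | caba => cba
  | bcbaccabab => bcbbbabab => bcbbbbab => bcbbbbb
  | ccac
  | accabbacccbb => bbabbacccbb => bbaacccbb => bbabbcbb => bbacbb

ab->b; abb->a; acc->bb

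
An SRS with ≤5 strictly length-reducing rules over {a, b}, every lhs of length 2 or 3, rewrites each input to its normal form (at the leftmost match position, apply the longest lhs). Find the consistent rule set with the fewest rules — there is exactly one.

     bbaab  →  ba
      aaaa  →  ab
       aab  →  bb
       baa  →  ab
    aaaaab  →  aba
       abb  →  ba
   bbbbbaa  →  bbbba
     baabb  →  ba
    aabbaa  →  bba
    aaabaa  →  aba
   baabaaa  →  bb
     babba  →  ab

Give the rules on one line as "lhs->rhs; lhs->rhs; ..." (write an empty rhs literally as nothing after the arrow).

aa->b; abb->ba; baa->ab; bab->ba

  | bbaab => babb => bab => ba
  | aaaa => baa => ab
  | aab => bb
  | baa => ab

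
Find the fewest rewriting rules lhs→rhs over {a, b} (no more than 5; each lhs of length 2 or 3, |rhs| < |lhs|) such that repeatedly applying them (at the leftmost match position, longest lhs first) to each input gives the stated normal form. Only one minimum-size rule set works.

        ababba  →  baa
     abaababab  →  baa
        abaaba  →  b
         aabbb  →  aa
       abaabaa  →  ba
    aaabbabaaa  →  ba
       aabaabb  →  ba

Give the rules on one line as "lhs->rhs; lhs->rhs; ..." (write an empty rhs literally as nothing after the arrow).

  | ababba => bbba => baa
  | abaababab => bababab => bbbab => baab => baa
  | abaaba => baba => bb => b
  | aabbb => aabb => aab => aa

ab->a; aba->b; bb->b; bbb->ba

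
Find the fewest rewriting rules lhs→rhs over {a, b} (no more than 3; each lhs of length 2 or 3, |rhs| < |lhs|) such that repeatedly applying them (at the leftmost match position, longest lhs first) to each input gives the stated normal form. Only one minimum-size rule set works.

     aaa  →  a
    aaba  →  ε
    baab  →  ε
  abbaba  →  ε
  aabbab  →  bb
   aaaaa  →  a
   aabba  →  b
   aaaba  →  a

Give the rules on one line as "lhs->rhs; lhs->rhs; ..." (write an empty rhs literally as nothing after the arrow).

aa->; ab->; ba->

  | aaa => a
  | aaba => ba => ε
  | baab => ab => ε
  | abbaba => baba => ba => ε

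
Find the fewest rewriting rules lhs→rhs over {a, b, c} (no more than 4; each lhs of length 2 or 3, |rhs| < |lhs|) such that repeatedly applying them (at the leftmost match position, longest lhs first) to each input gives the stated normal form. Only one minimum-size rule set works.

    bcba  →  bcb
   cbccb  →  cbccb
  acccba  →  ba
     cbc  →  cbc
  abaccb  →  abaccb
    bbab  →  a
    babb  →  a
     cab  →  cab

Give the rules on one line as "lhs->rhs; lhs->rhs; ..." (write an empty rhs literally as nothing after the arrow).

  | bcba => bcb
  | cbccb
  | acccba => abba => aaa => ba
  | cbc

aa->b; bb->a; cba->cb; ccc->b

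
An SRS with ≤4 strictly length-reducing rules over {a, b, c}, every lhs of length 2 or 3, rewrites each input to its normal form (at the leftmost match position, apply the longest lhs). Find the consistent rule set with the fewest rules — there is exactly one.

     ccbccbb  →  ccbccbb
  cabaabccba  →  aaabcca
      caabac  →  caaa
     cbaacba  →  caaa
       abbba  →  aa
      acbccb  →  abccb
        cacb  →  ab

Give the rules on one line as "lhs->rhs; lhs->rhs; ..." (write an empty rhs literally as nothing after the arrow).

ac->a; ba->a; cab->ab

  | ccbccbb
  | cabaabccba => abaabccba => aaabccba => aaabcca
  | caabac => caaac => caaa
  | cbaacba => caacba => caaba => caaa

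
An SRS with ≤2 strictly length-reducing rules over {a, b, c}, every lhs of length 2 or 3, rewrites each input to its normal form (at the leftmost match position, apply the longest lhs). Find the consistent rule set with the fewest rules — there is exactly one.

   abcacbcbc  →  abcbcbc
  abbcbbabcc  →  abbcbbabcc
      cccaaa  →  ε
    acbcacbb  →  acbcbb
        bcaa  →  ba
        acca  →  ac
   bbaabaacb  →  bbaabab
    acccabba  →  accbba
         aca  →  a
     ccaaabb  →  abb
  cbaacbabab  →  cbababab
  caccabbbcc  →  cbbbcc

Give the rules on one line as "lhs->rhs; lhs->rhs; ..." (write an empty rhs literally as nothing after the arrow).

  | abcacbcbc => abcbcbc
  | abbcbbabcc
  | cccaaa => ccaa => ca => ε
  | acbcacbb => acbcbb

aac->a; ca->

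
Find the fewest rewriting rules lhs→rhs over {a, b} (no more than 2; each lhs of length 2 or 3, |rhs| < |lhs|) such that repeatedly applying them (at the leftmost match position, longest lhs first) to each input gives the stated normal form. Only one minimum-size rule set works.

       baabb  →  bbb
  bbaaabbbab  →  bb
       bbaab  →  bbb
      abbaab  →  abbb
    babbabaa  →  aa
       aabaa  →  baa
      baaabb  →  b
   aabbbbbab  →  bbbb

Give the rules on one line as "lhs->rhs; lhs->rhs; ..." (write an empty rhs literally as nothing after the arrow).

aab->b; bab->

  | baabb => bbb
  | bbaaabbbab => bbabbbab => bbbab => bb
  | bbaab => bbb
  | abbaab => abbb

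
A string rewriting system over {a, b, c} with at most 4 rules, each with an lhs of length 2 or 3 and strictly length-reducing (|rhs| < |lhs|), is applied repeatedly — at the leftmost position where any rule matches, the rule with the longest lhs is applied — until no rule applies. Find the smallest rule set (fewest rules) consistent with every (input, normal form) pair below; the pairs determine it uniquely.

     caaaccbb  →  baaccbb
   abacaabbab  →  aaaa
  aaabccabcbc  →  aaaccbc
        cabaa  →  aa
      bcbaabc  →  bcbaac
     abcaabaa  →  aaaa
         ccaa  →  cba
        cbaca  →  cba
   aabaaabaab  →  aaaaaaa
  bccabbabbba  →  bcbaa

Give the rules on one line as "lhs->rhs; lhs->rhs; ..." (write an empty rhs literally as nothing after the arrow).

ab->a; ca->b; cab->

  | caaaccbb => baaccbb
  | abacaabbab => aacaabbab => aababbab => aaabbab => aaabab => aaaab => aaaa
  | aaabccabcbc => aaaccabcbc => aaaccbc
  | cabaa => aa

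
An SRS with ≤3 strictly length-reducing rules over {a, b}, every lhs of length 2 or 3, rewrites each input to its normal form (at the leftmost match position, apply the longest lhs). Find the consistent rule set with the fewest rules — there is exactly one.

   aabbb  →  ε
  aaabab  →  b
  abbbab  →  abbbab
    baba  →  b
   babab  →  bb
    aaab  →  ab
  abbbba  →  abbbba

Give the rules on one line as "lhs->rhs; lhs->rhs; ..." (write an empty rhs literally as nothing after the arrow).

aa->; aab->aa; aba->

  | aabbb => aabb => aab => aa => ε
  | aaabab => abab => b
  | abbbab
  | baba => b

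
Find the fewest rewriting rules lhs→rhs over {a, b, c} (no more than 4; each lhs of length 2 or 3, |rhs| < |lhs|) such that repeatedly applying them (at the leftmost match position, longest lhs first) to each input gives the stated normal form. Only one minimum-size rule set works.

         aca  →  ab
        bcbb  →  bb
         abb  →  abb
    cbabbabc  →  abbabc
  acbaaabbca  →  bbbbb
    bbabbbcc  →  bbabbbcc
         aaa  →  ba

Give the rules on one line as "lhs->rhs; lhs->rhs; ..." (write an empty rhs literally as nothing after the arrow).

  | aca => ab
  | bcbb => bb
  | abb
  | cbabbabc => abbabc

aa->b; ca->b; cb->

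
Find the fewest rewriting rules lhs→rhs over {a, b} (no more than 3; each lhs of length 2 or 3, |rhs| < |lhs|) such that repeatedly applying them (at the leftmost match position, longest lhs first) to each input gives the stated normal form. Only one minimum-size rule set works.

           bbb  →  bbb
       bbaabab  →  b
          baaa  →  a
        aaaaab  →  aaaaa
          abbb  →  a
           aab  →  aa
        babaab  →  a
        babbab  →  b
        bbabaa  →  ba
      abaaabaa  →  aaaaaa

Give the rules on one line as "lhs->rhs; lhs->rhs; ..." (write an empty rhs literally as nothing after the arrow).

ab->a; baa->; bba->b

  | bbb
  | bbaabab => babab => baab => b
  | baaa => a
  | aaaaab => aaaaa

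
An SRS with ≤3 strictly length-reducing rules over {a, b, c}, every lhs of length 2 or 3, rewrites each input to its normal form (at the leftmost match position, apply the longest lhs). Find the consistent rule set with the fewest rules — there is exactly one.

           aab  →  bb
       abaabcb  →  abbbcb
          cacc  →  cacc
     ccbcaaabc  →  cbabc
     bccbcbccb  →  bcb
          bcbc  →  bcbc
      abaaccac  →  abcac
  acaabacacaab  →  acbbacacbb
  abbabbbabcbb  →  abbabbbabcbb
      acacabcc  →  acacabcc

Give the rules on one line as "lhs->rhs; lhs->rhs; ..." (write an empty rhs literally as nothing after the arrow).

aa->b; aac->; ccb->

  | aab => bb
  | abaabcb => abbbcb
  | cacc
  | ccbcaaabc => caaabc => cbabc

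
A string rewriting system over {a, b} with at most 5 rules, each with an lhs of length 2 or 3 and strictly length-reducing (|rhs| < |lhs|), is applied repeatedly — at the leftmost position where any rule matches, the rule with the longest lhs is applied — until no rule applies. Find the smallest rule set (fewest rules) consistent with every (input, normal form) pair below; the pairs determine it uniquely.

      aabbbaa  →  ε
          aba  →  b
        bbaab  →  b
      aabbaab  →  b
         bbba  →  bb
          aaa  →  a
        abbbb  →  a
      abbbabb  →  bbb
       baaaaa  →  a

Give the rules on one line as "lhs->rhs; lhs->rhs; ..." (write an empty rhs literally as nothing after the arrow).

  | aabbbaa => abbbaa => abbaa => abaa => ba => ε
  | aba => b
  | bbaab => bab => b
  | aabbaab => abbaab => abaab => bab => b

aa->a; ab->a; aba->b; ba->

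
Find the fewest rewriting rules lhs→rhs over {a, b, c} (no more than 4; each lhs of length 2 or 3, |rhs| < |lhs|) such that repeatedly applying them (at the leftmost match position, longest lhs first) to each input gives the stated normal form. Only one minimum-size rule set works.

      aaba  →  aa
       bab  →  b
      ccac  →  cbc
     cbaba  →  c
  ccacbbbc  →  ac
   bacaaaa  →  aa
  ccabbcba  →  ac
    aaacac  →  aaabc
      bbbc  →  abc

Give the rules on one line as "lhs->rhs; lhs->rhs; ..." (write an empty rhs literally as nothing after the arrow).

  | aaba => aa
  | bab => b
  | ccac => cbc
  | cbaba => cba => c

ba->; bb->a; ca->b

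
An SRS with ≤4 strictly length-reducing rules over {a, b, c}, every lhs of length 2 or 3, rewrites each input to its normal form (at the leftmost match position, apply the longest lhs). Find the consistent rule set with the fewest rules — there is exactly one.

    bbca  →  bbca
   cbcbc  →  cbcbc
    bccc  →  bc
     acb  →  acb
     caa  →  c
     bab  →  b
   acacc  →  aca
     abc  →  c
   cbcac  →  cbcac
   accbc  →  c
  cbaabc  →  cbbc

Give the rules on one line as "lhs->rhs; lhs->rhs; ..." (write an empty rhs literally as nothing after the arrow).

aa->; ab->; cc->

  | bbca
  | cbcbc
  | bccc => bc
  | acb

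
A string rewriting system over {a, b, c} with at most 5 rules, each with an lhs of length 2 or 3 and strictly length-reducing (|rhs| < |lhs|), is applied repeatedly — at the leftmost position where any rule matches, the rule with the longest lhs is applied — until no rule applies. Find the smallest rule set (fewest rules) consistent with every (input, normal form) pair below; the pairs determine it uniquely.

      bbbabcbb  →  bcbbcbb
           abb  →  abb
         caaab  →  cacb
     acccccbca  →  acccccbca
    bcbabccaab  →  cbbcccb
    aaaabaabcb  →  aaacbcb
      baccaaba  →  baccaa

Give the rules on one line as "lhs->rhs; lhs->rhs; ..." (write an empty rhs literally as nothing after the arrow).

  | bbbabcbb => bcbbcbb
  | abb
  | caaab => cacb
  | acccccbca

aab->cb; baa->cb; bba->cb; cba->aa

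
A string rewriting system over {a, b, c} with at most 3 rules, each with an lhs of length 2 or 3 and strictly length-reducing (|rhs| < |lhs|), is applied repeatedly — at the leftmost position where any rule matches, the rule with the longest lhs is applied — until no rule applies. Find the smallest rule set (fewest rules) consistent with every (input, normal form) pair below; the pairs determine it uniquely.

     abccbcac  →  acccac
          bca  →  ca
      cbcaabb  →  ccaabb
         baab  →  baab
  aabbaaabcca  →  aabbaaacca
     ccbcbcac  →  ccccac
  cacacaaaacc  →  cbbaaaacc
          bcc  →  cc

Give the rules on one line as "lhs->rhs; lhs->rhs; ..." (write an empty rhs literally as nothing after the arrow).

aca->ba; bc->c

  | abccbcac => accbcac => acccac
  | bca => ca
  | cbcaabb => ccaabb
  | baab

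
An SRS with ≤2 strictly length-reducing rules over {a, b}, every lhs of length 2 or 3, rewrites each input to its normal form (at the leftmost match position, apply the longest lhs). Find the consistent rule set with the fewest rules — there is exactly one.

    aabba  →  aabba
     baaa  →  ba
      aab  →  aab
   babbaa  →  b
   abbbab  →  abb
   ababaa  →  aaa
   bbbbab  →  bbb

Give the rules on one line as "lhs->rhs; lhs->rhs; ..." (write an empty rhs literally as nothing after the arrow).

  | aabba
  | baaa => ba
  | aab
  | babbaa => baa => b

baa->b; bab->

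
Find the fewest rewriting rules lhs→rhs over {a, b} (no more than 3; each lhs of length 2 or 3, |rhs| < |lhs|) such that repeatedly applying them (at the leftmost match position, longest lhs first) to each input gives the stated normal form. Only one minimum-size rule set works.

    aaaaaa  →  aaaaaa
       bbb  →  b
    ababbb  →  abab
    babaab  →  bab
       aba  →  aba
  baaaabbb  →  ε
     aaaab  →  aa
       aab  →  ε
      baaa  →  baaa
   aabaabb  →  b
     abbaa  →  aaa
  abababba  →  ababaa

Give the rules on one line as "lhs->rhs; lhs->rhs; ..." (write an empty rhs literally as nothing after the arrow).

aab->; bb->

  | aaaaaa
  | bbb => b
  | ababbb => abab
  | babaab => bab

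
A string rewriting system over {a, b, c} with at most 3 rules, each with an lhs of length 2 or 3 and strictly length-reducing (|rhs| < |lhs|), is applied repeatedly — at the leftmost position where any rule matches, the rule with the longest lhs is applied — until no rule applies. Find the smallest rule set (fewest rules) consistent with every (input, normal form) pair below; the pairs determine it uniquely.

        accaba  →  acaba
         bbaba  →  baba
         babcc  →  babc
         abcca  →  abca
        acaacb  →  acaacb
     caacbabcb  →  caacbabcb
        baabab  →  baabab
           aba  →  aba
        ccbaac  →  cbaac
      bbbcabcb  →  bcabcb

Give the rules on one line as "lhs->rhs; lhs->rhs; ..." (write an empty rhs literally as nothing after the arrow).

bb->b; cc->c

  | accaba => acaba
  | bbaba => baba
  | babcc => babc
  | abcca => abca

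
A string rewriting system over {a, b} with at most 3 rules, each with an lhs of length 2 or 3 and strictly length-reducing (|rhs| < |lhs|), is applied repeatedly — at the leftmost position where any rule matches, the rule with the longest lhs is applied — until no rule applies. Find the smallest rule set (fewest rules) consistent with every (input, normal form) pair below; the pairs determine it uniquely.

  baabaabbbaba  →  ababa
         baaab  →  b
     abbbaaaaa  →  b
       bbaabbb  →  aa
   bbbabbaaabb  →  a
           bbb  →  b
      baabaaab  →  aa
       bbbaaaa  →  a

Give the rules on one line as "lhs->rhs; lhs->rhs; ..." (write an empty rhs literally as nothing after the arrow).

  | baabaabbbaba => baaaabbbaba => bbabbbaba => abbbaba => ababa
  | baaab => bbb => b
  | abbbaaaaa => abaaaaa => abbaa => aaa => b
  | bbaabbb => aabbb => aabb => aab => aa

aaa->b; aab->aa; bb->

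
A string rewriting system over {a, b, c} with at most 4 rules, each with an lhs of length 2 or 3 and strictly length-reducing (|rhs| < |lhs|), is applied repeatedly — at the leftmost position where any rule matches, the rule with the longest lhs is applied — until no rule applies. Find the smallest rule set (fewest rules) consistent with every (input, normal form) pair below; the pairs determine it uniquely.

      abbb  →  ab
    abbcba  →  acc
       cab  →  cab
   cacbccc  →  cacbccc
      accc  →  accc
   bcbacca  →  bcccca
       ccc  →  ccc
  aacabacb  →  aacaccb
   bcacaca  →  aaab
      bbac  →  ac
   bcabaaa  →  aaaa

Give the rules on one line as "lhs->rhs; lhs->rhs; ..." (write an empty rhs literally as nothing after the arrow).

  | abbb => ab
  | abbcba => acba => acc
  | cab
  | cacbccc

ba->c; bb->; bca->ab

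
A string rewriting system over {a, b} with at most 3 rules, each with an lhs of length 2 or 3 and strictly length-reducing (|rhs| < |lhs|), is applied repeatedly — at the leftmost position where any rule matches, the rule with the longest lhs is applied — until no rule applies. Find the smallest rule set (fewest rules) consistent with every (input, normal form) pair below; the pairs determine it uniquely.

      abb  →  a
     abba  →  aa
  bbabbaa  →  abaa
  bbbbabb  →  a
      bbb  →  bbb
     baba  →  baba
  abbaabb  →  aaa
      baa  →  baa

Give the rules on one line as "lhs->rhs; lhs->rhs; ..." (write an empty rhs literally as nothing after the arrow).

  | abb => a
  | abba => aa
  | bbabbaa => abbbaa => abaa
  | bbbbabb => bbabbb => abbbb => abb => a

abb->a; bba->ab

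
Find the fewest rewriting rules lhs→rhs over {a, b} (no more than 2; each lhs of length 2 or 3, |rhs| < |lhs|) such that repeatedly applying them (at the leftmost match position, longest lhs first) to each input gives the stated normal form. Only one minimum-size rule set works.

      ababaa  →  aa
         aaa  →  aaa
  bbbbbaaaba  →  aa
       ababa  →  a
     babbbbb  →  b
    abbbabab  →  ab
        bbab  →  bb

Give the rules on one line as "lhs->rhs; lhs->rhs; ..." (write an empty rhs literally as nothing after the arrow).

  | ababaa => abaa => aa
  | aaa
  | bbbbbaaaba => bbbaaaba => baaaba => aaba => aa
  | ababa => aba => a

ba->; bbb->b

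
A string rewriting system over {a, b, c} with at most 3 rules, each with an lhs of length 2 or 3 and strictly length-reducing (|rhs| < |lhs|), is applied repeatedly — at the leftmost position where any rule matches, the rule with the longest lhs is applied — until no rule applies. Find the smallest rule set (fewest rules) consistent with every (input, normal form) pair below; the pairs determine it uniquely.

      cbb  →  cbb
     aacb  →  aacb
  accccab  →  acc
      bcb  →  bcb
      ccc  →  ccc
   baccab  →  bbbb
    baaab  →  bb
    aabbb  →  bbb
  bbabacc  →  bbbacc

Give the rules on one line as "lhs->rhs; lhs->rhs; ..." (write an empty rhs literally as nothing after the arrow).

ab->b; cca->bb; ccb->cc

  | cbb
  | aacb
  | accccab => accbbb => accbb => accb => acc
  | bcb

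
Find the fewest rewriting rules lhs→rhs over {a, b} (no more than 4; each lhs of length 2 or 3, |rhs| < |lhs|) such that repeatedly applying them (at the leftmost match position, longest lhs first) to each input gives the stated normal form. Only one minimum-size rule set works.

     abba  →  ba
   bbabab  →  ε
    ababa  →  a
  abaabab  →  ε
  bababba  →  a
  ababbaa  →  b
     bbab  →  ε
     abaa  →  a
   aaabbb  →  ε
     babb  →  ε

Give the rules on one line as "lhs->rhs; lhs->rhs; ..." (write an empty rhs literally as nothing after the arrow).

aa->a; ab->; baa->b; bb->

  | abba => ba
  | bbabab => abab => ab => ε
  | ababa => aba => a
  | abaabab => aabab => abab => ab => ε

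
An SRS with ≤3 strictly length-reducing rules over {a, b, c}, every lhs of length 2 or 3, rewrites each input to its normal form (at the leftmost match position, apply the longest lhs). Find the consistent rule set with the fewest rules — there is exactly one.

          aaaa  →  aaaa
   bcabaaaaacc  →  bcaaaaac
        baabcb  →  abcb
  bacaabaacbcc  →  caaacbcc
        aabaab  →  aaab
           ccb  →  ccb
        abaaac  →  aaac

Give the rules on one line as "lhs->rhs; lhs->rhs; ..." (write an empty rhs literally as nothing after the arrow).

  | aaaa
  | bcabaaaaacc => bcaaaaacc => bcaaaaac
  | baabcb => abcb
  | bacaabaacbcc => caabaacbcc => caaacbcc

acc->ac; ba->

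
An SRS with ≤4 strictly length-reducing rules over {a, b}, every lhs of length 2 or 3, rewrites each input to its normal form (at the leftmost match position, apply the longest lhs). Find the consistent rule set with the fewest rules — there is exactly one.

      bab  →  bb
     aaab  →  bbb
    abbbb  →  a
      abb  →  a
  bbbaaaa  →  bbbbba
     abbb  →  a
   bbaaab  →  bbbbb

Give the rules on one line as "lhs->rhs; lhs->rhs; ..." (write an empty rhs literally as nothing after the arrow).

aaa->bb; ab->a; bab->bb

  | bab => bb
  | aaab => bbb
  | abbbb => abbb => abb => ab => a
  | abb => ab => a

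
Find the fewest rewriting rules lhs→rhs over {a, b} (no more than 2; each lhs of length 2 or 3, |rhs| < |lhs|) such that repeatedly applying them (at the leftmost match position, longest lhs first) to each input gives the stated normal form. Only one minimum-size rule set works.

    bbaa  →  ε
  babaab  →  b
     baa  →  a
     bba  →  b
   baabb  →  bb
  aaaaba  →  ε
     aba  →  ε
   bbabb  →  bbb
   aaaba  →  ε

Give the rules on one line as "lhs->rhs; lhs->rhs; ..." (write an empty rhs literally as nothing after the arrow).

  | bbaa => ba => ε
  | babaab => baab => ab => b
  | baa => a
  | bba => b

ab->b; ba->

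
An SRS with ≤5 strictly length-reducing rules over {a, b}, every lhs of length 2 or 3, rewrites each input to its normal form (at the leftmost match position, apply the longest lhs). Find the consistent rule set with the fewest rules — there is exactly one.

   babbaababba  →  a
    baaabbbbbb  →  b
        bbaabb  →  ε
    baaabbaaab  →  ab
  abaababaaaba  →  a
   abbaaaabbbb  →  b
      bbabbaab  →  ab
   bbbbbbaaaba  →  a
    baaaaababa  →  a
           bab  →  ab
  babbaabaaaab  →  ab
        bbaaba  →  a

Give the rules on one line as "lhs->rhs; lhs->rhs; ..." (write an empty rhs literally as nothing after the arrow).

aa->a; abb->; ba->a; bb->b

  | babbaababba => abbaababba => aababba => ababba => aabba => abba => a
  | baaabbbbbb => aaabbbbbb => aabbbbbb => abbbbbb => bbbb => bbb => bb => b
  | bbaabb => baabb => aabb => abb => ε
  | baaabbaaab => aaabbaaab => aabbaaab => abbaaab => aaab => aab => ab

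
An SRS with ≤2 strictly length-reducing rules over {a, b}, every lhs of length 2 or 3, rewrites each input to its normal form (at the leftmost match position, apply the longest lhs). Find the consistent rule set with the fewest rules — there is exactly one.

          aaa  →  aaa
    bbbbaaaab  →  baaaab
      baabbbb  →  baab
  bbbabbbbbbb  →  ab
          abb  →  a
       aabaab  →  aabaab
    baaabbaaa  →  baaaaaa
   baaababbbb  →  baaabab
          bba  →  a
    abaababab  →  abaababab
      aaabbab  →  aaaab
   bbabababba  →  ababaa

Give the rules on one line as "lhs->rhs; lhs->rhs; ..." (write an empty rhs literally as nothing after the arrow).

  | aaa
  | bbbbaaaab => baaaab
  | baabbbb => baab
  | bbbabbbbbbb => abbbbbbb => abbbb => ab

bb->; bbb->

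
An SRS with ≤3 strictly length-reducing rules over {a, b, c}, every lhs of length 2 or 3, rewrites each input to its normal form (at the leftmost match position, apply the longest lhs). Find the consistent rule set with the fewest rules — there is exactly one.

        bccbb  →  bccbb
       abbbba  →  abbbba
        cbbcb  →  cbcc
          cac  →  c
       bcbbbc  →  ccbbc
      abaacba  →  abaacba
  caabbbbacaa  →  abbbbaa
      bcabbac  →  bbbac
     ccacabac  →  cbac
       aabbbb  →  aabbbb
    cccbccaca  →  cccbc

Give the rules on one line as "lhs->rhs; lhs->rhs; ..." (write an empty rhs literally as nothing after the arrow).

bcb->cc; ca->

  | bccbb
  | abbbba
  | cbbcb => cbcc
  | cac => c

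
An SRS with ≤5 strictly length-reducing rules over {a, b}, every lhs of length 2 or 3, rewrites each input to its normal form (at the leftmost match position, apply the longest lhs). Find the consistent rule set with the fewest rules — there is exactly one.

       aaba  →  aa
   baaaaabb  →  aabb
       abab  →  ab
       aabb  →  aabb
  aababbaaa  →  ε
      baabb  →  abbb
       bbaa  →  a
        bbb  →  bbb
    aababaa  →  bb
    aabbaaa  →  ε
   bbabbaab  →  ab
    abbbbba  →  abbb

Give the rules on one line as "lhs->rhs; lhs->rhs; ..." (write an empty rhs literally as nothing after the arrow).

aaa->b; ba->; baa->ab; bba->

  | aaba => aa
  | baaaaabb => abaaabb => aababb => aabb
  | abab => ab
  | aabb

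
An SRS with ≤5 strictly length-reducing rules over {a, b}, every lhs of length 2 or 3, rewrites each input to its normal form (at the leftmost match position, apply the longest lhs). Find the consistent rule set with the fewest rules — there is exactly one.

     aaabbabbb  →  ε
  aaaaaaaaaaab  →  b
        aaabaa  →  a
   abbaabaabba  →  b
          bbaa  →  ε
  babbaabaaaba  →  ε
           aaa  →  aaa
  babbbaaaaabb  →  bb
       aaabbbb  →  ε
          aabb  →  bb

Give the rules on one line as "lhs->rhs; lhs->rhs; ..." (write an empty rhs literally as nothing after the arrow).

  | aaabbabbb => aabbabbb => abbabbb => bbabbb => bbb => ba => ε
  | aaaaaaaaaaab => aaaaaaaaaab => aaaaaaaaab => aaaaaaaab => aaaaaaab => aaaaaab => aaaaab => aaaab => aaab => aab => ab => b
  | aaabaa => aabaa => abaa => baa => a
  | abbaabaabba => bbaabaabba => babaabba => aabba => abba => bba => b

ab->b; ba->; bab->; bbb->ba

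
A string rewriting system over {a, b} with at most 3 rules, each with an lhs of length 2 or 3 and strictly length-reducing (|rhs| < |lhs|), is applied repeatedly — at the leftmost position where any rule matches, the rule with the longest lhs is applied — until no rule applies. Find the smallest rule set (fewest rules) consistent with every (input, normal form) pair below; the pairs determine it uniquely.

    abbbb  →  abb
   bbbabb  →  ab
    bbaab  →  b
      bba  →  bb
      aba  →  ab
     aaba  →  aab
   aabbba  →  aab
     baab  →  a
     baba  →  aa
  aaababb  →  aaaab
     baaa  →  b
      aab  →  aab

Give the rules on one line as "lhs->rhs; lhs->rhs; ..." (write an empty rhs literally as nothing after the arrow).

ba->b; bab->a; bbb->b

  | abbbb => abb
  | bbbabb => babb => ab
  | bbaab => bbab => ba => b
  | bba => bb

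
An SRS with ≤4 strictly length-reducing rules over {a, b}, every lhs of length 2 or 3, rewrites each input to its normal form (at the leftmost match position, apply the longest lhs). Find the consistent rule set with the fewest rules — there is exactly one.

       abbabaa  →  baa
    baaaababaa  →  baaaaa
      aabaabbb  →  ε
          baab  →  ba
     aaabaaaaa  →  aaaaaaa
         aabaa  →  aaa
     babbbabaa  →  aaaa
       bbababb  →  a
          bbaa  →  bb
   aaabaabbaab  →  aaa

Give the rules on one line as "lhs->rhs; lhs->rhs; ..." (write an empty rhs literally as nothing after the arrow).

  | abbabaa => babaa => baa
  | baaaababaa => baaaabaa => baaaaa
  | aabaabbb => aaabbb => aabb => ab => ε
  | baab => ba

ab->; bba->bb; bbb->aa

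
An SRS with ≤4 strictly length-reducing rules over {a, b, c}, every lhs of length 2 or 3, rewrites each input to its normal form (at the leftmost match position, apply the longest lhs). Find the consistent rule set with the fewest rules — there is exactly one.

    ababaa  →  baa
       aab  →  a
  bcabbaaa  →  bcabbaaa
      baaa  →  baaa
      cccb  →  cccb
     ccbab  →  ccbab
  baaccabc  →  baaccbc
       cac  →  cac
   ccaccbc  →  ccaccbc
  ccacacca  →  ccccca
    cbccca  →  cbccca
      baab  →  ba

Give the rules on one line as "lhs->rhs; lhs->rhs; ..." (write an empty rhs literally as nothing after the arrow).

aab->a; aba->; abc->bc; aca->c

  | ababaa => baa
  | aab => a
  | bcabbaaa
  | baaa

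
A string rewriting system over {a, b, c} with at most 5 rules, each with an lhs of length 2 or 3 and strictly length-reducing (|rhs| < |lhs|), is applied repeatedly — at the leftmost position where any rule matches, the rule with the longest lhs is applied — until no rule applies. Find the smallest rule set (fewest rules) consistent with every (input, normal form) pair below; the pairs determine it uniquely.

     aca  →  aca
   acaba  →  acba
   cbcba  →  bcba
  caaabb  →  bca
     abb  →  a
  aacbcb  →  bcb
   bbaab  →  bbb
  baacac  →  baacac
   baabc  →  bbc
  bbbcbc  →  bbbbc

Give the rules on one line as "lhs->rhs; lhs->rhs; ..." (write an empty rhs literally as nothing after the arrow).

ab->b; abb->a; caa->bc; cbc->bc

  | aca
  | acaba => acba
  | cbcba => bcba
  | caaabb => bcabb => bca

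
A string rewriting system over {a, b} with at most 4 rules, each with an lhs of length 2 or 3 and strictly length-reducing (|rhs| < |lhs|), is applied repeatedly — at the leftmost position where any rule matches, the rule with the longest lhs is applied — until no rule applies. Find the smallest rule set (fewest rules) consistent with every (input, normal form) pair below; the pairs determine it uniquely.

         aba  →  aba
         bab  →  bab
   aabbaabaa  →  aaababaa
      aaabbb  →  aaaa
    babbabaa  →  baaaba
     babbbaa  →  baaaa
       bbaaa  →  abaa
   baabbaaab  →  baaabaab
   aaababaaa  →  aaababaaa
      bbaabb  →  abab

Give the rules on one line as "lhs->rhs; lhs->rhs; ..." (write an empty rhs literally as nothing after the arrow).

bb->b; bba->ab; bbb->a

  | aba
  | bab
  | aabbaabaa => aaababaa
  | aaabbb => aaaa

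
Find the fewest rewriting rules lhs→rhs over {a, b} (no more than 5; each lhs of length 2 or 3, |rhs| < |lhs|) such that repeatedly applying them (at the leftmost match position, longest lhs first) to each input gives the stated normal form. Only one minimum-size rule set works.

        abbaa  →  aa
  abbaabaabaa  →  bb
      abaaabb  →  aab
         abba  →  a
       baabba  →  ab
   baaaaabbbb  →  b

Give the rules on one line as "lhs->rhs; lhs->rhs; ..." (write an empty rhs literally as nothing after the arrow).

  | abbaa => aa
  | abbaabaabaa => aabaabaa => aababaa => aaaaa => bbaa => bba => bb
  | abaaabb => abaabb => ababb => aab
  | abba => a

aaa->bb; abb->; ba->b; bab->a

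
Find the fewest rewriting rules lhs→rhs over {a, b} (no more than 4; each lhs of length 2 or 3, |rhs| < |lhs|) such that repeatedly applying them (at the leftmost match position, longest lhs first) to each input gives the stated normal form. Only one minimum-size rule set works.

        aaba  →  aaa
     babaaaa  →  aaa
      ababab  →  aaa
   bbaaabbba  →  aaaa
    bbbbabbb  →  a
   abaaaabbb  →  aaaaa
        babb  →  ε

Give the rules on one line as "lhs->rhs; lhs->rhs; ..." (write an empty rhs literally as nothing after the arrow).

ab->a; ba->; bb->

  | aaba => aaa
  | babaaaa => baaaa => aaa
  | ababab => aabab => aaab => aaa
  | bbaaabbba => aaabbba => aaabba => aaaba => aaaa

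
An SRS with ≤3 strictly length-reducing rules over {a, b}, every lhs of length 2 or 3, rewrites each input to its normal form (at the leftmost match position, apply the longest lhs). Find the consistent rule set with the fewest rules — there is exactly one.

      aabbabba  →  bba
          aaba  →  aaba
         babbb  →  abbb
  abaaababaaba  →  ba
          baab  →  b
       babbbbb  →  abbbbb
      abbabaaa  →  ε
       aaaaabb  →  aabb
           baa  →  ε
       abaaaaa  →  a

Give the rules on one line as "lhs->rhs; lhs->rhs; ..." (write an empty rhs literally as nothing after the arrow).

aaa->; baa->; bab->ab

  | aabbabba => aababba => aaabba => bba
  | aaba
  | babbb => abbb
  | abaaababaaba => aababaaba => aaabaaba => baaba => ba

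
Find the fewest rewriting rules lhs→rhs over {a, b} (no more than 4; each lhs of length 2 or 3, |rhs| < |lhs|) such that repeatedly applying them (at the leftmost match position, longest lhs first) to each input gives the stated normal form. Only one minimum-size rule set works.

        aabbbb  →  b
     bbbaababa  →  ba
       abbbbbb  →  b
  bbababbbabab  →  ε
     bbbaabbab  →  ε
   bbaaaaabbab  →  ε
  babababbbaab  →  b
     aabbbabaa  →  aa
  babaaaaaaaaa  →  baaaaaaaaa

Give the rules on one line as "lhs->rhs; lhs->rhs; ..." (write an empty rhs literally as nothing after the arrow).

aab->; ab->; bb->

  | aabbbb => bbb => b
  | bbbaababa => baababa => baba => ba
  | abbbbbb => bbbbb => bbb => b
  | bbababbbabab => ababbbabab => abbbabab => bbabab => abab => ab => ε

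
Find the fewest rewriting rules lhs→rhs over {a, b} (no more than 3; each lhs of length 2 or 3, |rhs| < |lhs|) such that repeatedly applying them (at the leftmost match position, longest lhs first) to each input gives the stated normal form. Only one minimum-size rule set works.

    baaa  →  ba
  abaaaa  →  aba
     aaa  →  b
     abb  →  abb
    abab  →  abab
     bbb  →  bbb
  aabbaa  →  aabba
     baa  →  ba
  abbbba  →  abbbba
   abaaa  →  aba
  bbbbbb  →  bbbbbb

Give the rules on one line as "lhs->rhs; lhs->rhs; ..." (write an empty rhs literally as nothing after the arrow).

  | baaa => baa => ba
  | abaaaa => abaaa => abaa => aba
  | aaa => b
  | abb

aaa->b; baa->ba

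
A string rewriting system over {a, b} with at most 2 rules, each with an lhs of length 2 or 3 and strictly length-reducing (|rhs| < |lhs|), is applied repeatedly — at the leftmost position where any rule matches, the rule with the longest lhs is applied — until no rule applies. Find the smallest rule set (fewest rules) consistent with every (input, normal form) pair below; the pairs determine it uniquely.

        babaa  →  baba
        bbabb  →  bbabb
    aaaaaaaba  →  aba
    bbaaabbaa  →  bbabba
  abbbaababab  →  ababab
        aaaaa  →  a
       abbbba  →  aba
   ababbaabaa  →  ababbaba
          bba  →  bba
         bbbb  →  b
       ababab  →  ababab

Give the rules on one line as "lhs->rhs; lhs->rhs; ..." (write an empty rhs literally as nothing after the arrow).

aa->a; bbb->

  | babaa => baba
  | bbabb
  | aaaaaaaba => aaaaaaba => aaaaaba => aaaaba => aaaba => aaba => aba
  | bbaaabbaa => bbaabbaa => bbabbaa => bbabba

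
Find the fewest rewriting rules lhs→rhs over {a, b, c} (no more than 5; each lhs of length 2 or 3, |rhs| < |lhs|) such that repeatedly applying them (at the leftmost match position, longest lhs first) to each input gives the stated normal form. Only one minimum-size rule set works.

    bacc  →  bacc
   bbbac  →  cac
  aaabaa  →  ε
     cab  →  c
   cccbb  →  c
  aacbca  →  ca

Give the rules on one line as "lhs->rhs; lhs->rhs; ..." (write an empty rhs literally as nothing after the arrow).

  | bacc
  | bbbac => cac
  | aaabaa => abaa => aa => ε
  | cab => c

aa->; ab->; bbb->c; cb->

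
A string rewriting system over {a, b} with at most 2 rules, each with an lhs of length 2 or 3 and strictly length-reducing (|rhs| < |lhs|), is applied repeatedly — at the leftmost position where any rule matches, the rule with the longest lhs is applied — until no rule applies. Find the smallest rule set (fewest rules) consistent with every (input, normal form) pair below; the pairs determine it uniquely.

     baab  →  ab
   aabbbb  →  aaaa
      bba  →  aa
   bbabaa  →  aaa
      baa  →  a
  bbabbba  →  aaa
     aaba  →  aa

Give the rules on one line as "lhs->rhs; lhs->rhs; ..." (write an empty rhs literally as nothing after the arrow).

  | baab => ab
  | aabbbb => aaabb => aaaa
  | bba => aa
  | bbabaa => aabaa => aaa

ba->; bb->a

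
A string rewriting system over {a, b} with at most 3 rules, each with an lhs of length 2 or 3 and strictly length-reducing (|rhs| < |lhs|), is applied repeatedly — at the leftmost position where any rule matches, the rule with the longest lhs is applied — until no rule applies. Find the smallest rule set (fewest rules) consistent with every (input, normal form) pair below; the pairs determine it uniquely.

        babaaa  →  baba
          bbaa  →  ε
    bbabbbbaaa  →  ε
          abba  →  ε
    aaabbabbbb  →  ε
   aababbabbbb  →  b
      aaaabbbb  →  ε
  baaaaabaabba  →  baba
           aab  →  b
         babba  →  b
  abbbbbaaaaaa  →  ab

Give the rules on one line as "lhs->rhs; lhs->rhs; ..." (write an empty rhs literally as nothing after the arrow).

aa->; bb->

  | babaaa => baba
  | bbaa => aa => ε
  | bbabbbbaaa => abbbbaaa => abbaaa => aaaa => aa => ε
  | abba => aa => ε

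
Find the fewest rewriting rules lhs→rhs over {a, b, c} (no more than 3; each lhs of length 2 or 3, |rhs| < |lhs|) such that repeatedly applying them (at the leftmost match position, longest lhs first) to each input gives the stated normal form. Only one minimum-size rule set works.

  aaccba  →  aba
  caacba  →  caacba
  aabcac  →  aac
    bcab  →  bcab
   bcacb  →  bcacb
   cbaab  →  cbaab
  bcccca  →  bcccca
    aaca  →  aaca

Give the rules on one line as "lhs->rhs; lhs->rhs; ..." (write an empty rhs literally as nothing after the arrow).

  | aaccba => aba
  | caacba
  | aabcac => aac
  | bcab

abc->; acc->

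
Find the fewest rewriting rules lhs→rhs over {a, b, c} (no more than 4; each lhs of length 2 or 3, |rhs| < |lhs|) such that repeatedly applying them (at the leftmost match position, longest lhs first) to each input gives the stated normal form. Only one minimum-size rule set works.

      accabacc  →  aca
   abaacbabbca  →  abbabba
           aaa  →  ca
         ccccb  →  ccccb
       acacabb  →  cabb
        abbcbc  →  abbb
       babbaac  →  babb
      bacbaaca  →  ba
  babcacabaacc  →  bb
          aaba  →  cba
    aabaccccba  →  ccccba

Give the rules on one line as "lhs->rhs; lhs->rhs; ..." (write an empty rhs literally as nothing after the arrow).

aa->c; bac->; bc->b; cac->a

  | accabacc => accac => aca
  | abaacbabbca => abccbabbca => abcbabbca => abbabbca => abbabba
  | aaa => ca
  | ccccb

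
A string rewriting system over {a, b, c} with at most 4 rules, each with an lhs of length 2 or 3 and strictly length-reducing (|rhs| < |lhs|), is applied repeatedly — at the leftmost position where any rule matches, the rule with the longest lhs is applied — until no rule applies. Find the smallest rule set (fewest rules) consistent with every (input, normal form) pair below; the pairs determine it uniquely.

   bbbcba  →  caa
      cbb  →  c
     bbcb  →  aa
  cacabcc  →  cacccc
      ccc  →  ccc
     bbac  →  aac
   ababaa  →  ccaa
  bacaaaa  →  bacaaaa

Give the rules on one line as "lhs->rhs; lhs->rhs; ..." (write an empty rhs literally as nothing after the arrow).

ab->c; bb->a; cb->a

  | bbbcba => abcba => ccba => caa
  | cbb => ab => c
  | bbcb => acb => aa
  | cacabcc => cacccc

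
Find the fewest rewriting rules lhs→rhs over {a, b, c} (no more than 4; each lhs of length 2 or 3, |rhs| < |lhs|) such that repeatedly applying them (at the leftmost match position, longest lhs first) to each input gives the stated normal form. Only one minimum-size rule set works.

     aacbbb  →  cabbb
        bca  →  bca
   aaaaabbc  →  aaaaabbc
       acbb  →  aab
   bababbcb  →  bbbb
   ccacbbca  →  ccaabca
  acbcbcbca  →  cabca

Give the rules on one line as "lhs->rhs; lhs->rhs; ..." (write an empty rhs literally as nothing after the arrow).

aac->ca; ba->b; cb->a

  | aacbbb => cabbb
  | bca
  | aaaaabbc
  | acbb => aab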